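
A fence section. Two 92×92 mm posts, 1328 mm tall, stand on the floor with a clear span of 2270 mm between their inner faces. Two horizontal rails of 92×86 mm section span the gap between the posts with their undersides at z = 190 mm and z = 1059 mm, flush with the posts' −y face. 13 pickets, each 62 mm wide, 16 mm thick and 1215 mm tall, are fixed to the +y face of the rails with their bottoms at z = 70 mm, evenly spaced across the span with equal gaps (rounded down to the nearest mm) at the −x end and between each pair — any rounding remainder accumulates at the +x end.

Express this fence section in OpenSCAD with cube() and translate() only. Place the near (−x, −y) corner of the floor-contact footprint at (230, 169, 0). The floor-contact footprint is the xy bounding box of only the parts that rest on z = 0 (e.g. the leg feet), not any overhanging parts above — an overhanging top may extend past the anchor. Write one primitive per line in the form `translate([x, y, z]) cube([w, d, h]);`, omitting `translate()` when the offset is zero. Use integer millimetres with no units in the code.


translate([230, 169, 0]) cube([92, 92, 1328]);
translate([2592, 169, 0]) cube([92, 92, 1328]);
translate([322, 169, 190]) cube([2270, 92, 86]);
translate([322, 169, 1059]) cube([2270, 92, 86]);
translate([426, 261, 70]) cube([62, 16, 1215]);
translate([592, 261, 70]) cube([62, 16, 1215]);
translate([758, 261, 70]) cube([62, 16, 1215]);
translate([924, 261, 70]) cube([62, 16, 1215]);
translate([1090, 261, 70]) cube([62, 16, 1215]);
translate([1256, 261, 70]) cube([62, 16, 1215]);
translate([1422, 261, 70]) cube([62, 16, 1215]);
translate([1588, 261, 70]) cube([62, 16, 1215]);
translate([1754, 261, 70]) cube([62, 16, 1215]);
translate([1920, 261, 70]) cube([62, 16, 1215]);
translate([2086, 261, 70]) cube([62, 16, 1215]);
translate([2252, 261, 70]) cube([62, 16, 1215]);
translate([2418, 261, 70]) cube([62, 16, 1215]);


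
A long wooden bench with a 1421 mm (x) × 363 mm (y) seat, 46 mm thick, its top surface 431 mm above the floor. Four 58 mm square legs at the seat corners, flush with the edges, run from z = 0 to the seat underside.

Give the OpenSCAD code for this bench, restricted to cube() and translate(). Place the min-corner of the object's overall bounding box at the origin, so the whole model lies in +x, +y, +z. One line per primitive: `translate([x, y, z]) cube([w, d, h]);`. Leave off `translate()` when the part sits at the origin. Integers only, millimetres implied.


translate([0, 0, 385]) cube([1421, 363, 46]);
cube([58, 58, 385]);
translate([0, 305, 0]) cube([58, 58, 385]);
translate([1363, 0, 0]) cube([58, 58, 385]);
translate([1363, 305, 0]) cube([58, 58, 385]);


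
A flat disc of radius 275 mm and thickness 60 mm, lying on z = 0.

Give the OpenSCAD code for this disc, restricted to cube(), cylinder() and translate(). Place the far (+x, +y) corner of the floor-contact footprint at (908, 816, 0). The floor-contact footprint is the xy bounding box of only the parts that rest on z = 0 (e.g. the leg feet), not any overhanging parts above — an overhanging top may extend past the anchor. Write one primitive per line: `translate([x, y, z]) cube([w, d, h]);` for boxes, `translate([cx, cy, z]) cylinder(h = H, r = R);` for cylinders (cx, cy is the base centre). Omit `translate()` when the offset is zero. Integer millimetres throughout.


translate([633, 541, 0]) cylinder(h = 60, r = 275);


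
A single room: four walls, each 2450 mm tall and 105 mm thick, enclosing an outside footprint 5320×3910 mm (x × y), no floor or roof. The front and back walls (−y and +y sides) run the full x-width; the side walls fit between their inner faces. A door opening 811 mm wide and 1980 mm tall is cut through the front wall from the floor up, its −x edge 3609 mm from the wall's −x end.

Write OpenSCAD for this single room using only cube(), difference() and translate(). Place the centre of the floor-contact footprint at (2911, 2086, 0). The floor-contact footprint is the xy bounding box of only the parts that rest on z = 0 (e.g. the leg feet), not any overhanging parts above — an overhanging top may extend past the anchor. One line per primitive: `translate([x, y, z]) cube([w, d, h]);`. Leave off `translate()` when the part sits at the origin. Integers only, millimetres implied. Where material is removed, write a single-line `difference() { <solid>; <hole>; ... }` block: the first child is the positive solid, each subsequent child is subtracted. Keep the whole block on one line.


difference() { translate([251, 131, 0]) cube([5320, 105, 2450]); translate([3860, 131, 0]) cube([811, 105, 1980]); }
translate([251, 3936, 0]) cube([5320, 105, 2450]);
translate([251, 236, 0]) cube([105, 3700, 2450]);
translate([5466, 236, 0]) cube([105, 3700, 2450]);


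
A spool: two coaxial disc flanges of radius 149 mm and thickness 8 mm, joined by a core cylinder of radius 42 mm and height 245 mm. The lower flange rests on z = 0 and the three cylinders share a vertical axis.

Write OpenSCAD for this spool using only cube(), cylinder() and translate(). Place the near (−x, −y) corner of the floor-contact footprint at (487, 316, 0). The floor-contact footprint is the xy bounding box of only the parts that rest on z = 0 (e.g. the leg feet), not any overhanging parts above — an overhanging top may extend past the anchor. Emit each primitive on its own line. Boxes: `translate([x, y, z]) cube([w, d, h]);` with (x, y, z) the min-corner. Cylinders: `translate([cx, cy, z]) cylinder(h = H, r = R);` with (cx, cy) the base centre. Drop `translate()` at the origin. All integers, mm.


translate([636, 465, 0]) cylinder(h = 8, r = 149);
translate([636, 465, 8]) cylinder(h = 245, r = 42);
translate([636, 465, 253]) cylinder(h = 8, r = 149);


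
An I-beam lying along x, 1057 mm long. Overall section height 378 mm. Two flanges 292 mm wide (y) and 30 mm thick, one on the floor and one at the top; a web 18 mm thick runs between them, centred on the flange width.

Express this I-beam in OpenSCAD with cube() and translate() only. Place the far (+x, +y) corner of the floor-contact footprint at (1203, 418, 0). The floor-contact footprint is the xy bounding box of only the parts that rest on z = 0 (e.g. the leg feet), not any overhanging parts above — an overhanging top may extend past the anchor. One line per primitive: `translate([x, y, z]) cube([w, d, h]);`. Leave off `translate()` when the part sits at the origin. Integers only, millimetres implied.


translate([146, 126, 0]) cube([1057, 292, 30]);
translate([146, 263, 30]) cube([1057, 18, 318]);
translate([146, 126, 348]) cube([1057, 292, 30]);


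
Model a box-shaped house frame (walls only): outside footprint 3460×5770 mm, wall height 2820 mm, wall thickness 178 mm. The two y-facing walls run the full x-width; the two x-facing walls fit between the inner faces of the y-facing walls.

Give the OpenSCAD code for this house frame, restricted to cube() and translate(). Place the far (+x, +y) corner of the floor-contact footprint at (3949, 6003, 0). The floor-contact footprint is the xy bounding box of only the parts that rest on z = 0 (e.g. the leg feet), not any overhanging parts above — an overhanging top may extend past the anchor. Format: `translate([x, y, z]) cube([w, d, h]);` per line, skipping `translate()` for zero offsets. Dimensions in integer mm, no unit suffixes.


translate([489, 233, 0]) cube([3460, 178, 2820]);
translate([489, 5825, 0]) cube([3460, 178, 2820]);
translate([489, 411, 0]) cube([178, 5414, 2820]);
translate([3771, 411, 0]) cube([178, 5414, 2820]);


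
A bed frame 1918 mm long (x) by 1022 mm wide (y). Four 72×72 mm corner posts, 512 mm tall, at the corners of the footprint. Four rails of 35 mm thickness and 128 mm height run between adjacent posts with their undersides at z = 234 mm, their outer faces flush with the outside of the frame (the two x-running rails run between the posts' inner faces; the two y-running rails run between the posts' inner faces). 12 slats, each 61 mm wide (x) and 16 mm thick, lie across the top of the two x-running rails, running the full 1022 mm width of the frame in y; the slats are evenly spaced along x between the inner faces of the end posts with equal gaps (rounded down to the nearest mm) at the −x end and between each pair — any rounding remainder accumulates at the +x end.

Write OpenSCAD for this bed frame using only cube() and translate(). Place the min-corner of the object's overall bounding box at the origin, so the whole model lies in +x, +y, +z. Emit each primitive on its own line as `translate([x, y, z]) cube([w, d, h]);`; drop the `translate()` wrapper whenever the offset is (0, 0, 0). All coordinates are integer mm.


// slat z = rail_z + rail_h = 234 + 128 = 362
// slat gap = ⌊(1774 − 12·61) / 13⌋ = 80
cube([72, 72, 512]);
translate([0, 950, 0]) cube([72, 72, 512]);
translate([1846, 0, 0]) cube([72, 72, 512]);
translate([1846, 950, 0]) cube([72, 72, 512]);
translate([72, 0, 234]) cube([1774, 35, 128]);
translate([72, 987, 234]) cube([1774, 35, 128]);
translate([0, 72, 234]) cube([35, 878, 128]);
translate([1883, 72, 234]) cube([35, 878, 128]);
translate([152, 0, 362]) cube([61, 1022, 16]);
translate([293, 0, 362]) cube([61, 1022, 16]);
translate([434, 0, 362]) cube([61, 1022, 16]);
translate([575, 0, 362]) cube([61, 1022, 16]);
translate([716, 0, 362]) cube([61, 1022, 16]);
translate([857, 0, 362]) cube([61, 1022, 16]);
translate([998, 0, 362]) cube([61, 1022, 16]);
translate([1139, 0, 362]) cube([61, 1022, 16]);
translate([1280, 0, 362]) cube([61, 1022, 16]);
translate([1421, 0, 362]) cube([61, 1022, 16]);
translate([1562, 0, 362]) cube([61, 1022, 16]);
translate([1703, 0, 362]) cube([61, 1022, 16]);


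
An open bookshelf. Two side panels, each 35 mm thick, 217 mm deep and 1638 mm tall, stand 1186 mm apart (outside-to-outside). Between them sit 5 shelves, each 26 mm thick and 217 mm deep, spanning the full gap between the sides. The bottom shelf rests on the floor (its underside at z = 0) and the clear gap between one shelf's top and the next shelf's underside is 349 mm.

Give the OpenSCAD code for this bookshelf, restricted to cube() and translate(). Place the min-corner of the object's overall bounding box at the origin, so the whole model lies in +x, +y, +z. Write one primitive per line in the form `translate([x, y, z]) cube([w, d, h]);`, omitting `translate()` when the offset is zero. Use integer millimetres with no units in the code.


cube([35, 217, 1638]);
translate([1151, 0, 0]) cube([35, 217, 1638]);
translate([35, 0, 0]) cube([1116, 217, 26]);
translate([35, 0, 375]) cube([1116, 217, 26]);
translate([35, 0, 750]) cube([1116, 217, 26]);
translate([35, 0, 1125]) cube([1116, 217, 26]);
translate([35, 0, 1500]) cube([1116, 217, 26]);


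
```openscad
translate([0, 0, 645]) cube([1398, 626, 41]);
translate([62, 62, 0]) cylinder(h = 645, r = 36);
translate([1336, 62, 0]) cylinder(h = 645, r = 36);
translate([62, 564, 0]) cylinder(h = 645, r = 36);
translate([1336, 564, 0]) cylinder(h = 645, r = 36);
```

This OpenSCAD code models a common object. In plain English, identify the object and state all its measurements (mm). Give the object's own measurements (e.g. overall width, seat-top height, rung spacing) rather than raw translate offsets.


A table: top 1398 mm (x) × 626 mm (y), 41 mm thick, upper face at z = 686 mm, on four round legs of 72 mm diameter, each leg's bounding box inset 26 mm from the nearest pair of top edges from z = 0 to the bottom of the top.


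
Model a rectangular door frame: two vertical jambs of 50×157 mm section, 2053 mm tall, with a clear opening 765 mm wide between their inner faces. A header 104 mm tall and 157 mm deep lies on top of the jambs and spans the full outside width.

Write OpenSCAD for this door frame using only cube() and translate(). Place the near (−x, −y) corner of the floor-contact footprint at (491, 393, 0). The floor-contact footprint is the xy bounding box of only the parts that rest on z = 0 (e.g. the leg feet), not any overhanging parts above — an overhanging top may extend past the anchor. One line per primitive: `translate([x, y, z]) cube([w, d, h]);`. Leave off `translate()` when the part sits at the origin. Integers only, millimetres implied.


translate([491, 393, 0]) cube([50, 157, 2053]);
translate([1306, 393, 0]) cube([50, 157, 2053]);
translate([491, 393, 2053]) cube([865, 157, 104]);


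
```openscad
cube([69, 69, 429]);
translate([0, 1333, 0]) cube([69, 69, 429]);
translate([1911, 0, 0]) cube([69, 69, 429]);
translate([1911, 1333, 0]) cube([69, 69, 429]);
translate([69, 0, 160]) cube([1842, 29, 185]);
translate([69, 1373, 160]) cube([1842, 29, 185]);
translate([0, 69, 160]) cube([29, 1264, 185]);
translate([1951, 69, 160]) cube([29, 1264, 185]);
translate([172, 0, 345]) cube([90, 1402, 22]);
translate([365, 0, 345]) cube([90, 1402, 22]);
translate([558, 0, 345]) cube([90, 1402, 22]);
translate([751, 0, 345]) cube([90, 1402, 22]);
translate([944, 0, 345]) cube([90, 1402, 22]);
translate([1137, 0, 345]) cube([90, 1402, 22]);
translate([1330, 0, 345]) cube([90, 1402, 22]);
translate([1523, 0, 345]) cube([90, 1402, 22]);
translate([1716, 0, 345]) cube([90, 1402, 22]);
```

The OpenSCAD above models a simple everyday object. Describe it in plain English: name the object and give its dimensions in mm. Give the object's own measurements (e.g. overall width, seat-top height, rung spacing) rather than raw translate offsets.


A bed frame 1980 mm long (x) by 1402 mm wide (y). Four 69×69 mm corner posts, 429 mm tall, at the corners of the footprint. Four rails of 29 mm thickness and 185 mm height run between adjacent posts with their undersides at z = 160 mm, their outer faces flush with the outside of the frame (the two x-running rails run between the posts' inner faces; the two y-running rails run between the posts' inner faces). 9 slats, each 90 mm wide (x) and 22 mm thick, lie across the top of the two x-running rails, running the full 1402 mm width of the frame in y; along x they sit between the end posts with a 103 mm gap after the −x posts and between neighbouring slats, leaving 105 mm before the +x posts.


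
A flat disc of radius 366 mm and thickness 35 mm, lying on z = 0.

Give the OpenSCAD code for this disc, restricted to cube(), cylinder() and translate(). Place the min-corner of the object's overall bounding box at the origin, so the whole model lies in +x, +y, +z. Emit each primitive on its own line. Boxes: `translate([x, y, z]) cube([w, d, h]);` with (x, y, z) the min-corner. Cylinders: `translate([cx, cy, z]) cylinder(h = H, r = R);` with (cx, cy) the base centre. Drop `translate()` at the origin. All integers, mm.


translate([366, 366, 0]) cylinder(h = 35, r = 366);


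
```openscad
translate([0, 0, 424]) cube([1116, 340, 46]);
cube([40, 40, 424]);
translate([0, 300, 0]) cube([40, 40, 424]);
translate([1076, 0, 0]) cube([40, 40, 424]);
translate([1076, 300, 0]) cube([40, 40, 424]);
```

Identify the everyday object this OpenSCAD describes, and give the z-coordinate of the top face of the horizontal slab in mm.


A bench. The seat-top height is 470 mm.

A long slab on four corner posts — a bench. The slab sits at z = 424 with thickness 46, so the top is 424 + 46 = 470 mm.


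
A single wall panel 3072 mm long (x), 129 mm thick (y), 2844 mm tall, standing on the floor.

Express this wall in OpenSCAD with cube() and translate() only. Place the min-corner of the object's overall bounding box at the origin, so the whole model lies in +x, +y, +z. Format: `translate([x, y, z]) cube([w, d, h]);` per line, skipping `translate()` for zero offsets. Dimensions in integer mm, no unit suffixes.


cube([3072, 129, 2844]);


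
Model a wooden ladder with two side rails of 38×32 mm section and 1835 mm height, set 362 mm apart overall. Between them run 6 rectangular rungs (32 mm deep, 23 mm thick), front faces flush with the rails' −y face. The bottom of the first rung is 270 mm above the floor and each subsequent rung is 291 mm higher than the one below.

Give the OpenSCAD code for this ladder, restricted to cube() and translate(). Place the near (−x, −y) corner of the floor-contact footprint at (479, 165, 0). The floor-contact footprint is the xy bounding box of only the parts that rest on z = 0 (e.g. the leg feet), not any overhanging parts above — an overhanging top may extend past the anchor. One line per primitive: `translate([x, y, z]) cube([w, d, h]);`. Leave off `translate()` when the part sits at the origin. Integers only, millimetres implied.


translate([479, 165, 0]) cube([38, 32, 1835]);
translate([803, 165, 0]) cube([38, 32, 1835]);
translate([517, 165, 270]) cube([286, 32, 23]);
translate([517, 165, 561]) cube([286, 32, 23]);
translate([517, 165, 852]) cube([286, 32, 23]);
translate([517, 165, 1143]) cube([286, 32, 23]);
translate([517, 165, 1434]) cube([286, 32, 23]);
translate([517, 165, 1725]) cube([286, 32, 23]);


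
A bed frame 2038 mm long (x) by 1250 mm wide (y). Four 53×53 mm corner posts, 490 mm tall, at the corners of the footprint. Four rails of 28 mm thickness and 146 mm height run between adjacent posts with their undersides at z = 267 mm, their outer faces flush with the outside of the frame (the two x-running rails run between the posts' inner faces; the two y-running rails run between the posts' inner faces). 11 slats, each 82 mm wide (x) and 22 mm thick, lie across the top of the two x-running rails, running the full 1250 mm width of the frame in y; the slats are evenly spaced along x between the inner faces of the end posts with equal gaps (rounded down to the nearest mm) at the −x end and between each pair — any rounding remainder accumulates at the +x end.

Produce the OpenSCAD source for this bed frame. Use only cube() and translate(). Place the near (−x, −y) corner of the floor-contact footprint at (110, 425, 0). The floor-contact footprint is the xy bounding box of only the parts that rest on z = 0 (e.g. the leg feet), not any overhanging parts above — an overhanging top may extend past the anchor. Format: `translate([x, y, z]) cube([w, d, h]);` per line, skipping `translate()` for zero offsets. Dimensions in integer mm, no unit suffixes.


translate([110, 425, 0]) cube([53, 53, 490]);
translate([110, 1622, 0]) cube([53, 53, 490]);
translate([2095, 425, 0]) cube([53, 53, 490]);
translate([2095, 1622, 0]) cube([53, 53, 490]);
translate([163, 425, 267]) cube([1932, 28, 146]);
translate([163, 1647, 267]) cube([1932, 28, 146]);
translate([110, 478, 267]) cube([28, 1144, 146]);
translate([2120, 478, 267]) cube([28, 1144, 146]);
translate([248, 425, 413]) cube([82, 1250, 22]);
translate([415, 425, 413]) cube([82, 1250, 22]);
translate([582, 425, 413]) cube([82, 1250, 22]);
translate([749, 425, 413]) cube([82, 1250, 22]);
translate([916, 425, 413]) cube([82, 1250, 22]);
translate([1083, 425, 413]) cube([82, 1250, 22]);
translate([1250, 425, 413]) cube([82, 1250, 22]);
translate([1417, 425, 413]) cube([82, 1250, 22]);
translate([1584, 425, 413]) cube([82, 1250, 22]);
translate([1751, 425, 413]) cube([82, 1250, 22]);
translate([1918, 425, 413]) cube([82, 1250, 22]);


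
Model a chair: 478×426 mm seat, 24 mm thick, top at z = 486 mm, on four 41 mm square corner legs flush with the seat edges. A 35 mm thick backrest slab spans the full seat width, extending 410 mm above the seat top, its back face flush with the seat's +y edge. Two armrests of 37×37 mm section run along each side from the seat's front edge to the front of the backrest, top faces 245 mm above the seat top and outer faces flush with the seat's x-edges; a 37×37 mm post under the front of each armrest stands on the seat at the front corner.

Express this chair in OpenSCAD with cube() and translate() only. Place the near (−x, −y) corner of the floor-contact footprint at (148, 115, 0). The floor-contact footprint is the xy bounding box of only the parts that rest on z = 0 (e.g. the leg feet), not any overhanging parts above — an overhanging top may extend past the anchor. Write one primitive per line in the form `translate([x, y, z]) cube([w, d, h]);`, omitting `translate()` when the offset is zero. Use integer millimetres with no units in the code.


// leg_h = 486 - 24 = 462
// arm post h = 245 - 37 = 208
translate([148, 115, 462]) cube([478, 426, 24]);
translate([148, 115, 0]) cube([41, 41, 462]);
translate([585, 115, 0]) cube([41, 41, 462]);
translate([148, 500, 0]) cube([41, 41, 462]);
translate([585, 500, 0]) cube([41, 41, 462]);
translate([148, 506, 486]) cube([478, 35, 410]);
translate([148, 115, 694]) cube([37, 391, 37]);
translate([589, 115, 694]) cube([37, 391, 37]);
translate([148, 115, 486]) cube([37, 37, 208]);
translate([589, 115, 486]) cube([37, 37, 208]);


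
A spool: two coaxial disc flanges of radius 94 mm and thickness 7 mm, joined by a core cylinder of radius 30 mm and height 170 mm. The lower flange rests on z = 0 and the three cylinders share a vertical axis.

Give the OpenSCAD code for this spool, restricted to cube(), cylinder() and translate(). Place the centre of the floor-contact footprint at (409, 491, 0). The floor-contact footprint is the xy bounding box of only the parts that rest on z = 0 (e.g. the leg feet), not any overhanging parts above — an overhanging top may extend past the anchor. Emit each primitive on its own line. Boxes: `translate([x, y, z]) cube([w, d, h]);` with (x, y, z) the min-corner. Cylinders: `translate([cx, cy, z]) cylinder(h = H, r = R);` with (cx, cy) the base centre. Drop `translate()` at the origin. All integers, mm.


translate([409, 491, 0]) cylinder(h = 7, r = 94);
translate([409, 491, 7]) cylinder(h = 170, r = 30);
translate([409, 491, 177]) cylinder(h = 7, r = 94);


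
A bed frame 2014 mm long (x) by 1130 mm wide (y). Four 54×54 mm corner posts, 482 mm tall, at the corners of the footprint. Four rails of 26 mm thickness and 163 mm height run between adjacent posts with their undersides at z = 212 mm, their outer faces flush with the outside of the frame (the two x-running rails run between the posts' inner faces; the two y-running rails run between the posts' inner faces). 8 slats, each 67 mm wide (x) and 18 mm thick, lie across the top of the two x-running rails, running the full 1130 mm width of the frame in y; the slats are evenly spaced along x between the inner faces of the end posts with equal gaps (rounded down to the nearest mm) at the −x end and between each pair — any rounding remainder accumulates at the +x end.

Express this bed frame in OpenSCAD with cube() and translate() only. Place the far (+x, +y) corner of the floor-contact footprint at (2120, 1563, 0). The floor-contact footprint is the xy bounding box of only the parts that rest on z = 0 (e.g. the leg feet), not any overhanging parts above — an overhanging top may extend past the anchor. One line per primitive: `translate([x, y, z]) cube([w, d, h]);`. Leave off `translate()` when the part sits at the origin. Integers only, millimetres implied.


translate([106, 433, 0]) cube([54, 54, 482]);
translate([106, 1509, 0]) cube([54, 54, 482]);
translate([2066, 433, 0]) cube([54, 54, 482]);
translate([2066, 1509, 0]) cube([54, 54, 482]);
translate([160, 433, 212]) cube([1906, 26, 163]);
translate([160, 1537, 212]) cube([1906, 26, 163]);
translate([106, 487, 212]) cube([26, 1022, 163]);
translate([2094, 487, 212]) cube([26, 1022, 163]);
translate([312, 433, 375]) cube([67, 1130, 18]);
translate([531, 433, 375]) cube([67, 1130, 18]);
translate([750, 433, 375]) cube([67, 1130, 18]);
translate([969, 433, 375]) cube([67, 1130, 18]);
translate([1188, 433, 375]) cube([67, 1130, 18]);
translate([1407, 433, 375]) cube([67, 1130, 18]);
translate([1626, 433, 375]) cube([67, 1130, 18]);
translate([1845, 433, 375]) cube([67, 1130, 18]);


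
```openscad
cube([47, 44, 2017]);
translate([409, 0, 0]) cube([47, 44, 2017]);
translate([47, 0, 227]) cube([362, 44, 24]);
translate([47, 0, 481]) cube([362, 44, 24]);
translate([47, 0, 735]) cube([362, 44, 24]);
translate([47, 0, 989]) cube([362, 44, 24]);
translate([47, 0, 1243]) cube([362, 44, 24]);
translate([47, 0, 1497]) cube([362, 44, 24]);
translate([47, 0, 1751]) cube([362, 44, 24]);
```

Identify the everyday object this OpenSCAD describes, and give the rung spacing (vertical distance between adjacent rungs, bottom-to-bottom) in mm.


A ladder. The rung spacing is 254 mm.

Two tall 47×44 posts with 7 short bars between them — a ladder. Adjacent rungs sit at z = 227 and z = 481, so the spacing is 481 − 227 = 254 mm.


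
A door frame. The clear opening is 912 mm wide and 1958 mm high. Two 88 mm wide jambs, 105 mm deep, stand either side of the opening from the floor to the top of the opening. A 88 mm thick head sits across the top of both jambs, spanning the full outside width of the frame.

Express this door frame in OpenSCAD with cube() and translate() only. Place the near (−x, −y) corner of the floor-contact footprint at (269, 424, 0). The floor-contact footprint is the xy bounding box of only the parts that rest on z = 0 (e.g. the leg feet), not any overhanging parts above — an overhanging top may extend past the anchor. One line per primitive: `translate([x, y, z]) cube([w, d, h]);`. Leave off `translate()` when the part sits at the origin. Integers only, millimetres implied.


translate([269, 424, 0]) cube([88, 105, 1958]);
translate([1269, 424, 0]) cube([88, 105, 1958]);
translate([269, 424, 1958]) cube([1088, 105, 88]);


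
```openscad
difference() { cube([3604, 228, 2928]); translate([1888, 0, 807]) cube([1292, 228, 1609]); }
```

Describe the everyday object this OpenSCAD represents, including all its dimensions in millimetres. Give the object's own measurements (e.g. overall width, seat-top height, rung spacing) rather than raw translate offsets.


A wall 3604 mm long (x), 228 mm thick (y), 2928 mm tall, with a rectangular window opening cut through it. The opening is 1292 mm wide and 1609 mm tall; its sill is at z = 807 mm and its near (−x) edge is 1888 mm from the wall's −x end. The opening passes through the full wall thickness.


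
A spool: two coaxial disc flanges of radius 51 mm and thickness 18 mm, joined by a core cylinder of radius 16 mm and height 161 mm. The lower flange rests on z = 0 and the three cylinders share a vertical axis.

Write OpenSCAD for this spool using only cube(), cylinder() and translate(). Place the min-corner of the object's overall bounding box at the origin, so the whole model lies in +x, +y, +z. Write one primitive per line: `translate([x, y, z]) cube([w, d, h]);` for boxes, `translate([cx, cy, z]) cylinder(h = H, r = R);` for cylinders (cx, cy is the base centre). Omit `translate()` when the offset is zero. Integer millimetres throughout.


translate([51, 51, 0]) cylinder(h = 18, r = 51);
translate([51, 51, 18]) cylinder(h = 161, r = 16);
translate([51, 51, 179]) cylinder(h = 18, r = 51);


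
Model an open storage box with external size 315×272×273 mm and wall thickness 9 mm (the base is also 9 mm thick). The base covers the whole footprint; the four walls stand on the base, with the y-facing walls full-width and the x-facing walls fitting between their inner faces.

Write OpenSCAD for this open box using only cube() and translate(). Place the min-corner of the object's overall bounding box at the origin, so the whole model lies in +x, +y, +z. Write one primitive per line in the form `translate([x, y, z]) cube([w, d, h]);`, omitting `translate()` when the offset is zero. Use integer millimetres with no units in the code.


cube([315, 272, 9]);
translate([0, 0, 9]) cube([315, 9, 264]);
translate([0, 263, 9]) cube([315, 9, 264]);
translate([0, 9, 9]) cube([9, 254, 264]);
translate([306, 9, 9]) cube([9, 254, 264]);


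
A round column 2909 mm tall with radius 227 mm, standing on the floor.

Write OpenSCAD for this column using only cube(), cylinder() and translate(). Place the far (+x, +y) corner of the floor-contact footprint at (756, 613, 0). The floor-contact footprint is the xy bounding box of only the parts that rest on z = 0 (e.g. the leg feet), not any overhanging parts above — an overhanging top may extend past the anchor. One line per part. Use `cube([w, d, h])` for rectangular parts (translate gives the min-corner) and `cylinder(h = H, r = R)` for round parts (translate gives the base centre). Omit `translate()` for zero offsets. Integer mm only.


translate([529, 386, 0]) cylinder(h = 2909, r = 227);


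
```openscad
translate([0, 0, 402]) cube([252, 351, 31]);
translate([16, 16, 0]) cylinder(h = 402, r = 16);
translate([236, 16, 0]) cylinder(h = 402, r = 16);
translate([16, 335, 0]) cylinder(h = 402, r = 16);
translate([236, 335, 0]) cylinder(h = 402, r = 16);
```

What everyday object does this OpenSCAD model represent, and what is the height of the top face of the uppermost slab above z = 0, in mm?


A stool. The seat height is 433 mm.

A 252×351×31 slab at z = 402 on four corner cylinders — a stool. The seat top is 402 + 31 = 433 mm.


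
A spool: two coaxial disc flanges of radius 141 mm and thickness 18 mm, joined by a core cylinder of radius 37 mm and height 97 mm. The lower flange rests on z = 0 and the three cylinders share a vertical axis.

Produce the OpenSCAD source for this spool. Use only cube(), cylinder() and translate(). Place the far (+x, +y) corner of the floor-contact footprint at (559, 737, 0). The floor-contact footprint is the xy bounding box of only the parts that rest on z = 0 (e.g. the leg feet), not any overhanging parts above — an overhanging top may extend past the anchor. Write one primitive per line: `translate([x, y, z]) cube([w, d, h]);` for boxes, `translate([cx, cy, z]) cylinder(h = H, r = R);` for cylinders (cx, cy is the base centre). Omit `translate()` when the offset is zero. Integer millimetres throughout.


translate([418, 596, 0]) cylinder(h = 18, r = 141);
translate([418, 596, 18]) cylinder(h = 97, r = 37);
translate([418, 596, 115]) cylinder(h = 18, r = 141);


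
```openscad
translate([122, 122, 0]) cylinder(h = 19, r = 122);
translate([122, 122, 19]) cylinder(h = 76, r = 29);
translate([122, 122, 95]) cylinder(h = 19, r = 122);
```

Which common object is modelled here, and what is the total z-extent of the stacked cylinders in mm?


A spool. The overall height is 114 mm.

Three coaxial cylinders, large–small–large — a spool. Two 19 mm flanges and a 76 mm core give 19 + 76 + 19 = 114 mm.


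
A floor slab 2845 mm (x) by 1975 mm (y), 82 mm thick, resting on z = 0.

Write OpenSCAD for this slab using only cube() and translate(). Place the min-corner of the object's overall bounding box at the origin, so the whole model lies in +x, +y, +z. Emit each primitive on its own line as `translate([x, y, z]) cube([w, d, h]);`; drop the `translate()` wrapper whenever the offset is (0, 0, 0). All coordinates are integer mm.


cube([2845, 1975, 82]);


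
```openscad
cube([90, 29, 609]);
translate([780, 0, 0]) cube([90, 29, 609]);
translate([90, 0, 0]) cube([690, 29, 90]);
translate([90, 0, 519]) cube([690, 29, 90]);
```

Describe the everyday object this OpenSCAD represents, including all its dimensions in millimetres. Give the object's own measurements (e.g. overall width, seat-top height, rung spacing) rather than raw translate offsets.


A rectangular picture frame lying in the x–z plane (depth along y). The opening is 690 mm wide (x) by 429 mm tall (z), surrounded by a border 90 mm wide on all four sides. The frame is 29 mm deep and is made of two full-height vertical stiles with two horizontal rails fitted between them.


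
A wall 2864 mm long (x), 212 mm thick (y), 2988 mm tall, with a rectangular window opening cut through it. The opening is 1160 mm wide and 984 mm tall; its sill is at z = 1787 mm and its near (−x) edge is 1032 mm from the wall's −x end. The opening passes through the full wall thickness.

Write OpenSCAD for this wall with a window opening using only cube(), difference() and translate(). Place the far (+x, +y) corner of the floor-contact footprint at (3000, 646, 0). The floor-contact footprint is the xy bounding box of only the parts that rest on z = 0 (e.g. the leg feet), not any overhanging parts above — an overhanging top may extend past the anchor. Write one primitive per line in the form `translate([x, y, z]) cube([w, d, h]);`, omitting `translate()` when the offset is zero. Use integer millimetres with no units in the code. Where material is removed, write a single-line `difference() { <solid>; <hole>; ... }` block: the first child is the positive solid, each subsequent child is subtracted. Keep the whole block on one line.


difference() { translate([136, 434, 0]) cube([2864, 212, 2988]); translate([1168, 434, 1787]) cube([1160, 212, 984]); }


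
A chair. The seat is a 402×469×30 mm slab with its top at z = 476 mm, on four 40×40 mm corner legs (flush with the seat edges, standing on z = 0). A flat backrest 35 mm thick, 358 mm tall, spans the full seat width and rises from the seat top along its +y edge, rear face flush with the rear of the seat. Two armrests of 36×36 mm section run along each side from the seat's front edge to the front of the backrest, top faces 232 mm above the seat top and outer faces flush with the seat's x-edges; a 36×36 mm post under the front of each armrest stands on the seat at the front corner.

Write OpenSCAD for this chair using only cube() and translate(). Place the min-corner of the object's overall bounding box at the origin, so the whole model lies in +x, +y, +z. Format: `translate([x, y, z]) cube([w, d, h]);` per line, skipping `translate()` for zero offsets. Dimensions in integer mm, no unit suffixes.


translate([0, 0, 446]) cube([402, 469, 30]);
cube([40, 40, 446]);
translate([362, 0, 0]) cube([40, 40, 446]);
translate([0, 429, 0]) cube([40, 40, 446]);
translate([362, 429, 0]) cube([40, 40, 446]);
translate([0, 434, 476]) cube([402, 35, 358]);
translate([0, 0, 672]) cube([36, 434, 36]);
translate([366, 0, 672]) cube([36, 434, 36]);
translate([0, 0, 476]) cube([36, 36, 196]);
translate([366, 0, 476]) cube([36, 36, 196]);


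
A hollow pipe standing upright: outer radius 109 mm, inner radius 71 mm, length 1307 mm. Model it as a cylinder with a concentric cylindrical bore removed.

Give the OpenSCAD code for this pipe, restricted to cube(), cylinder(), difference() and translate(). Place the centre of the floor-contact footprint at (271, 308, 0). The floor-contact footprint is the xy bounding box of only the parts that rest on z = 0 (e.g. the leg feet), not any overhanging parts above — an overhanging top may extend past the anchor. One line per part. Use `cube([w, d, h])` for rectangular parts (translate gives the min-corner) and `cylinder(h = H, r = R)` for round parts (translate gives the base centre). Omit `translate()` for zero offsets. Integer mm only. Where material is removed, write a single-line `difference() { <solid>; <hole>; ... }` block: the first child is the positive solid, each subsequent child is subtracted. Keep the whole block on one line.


difference() { translate([271, 308, 0]) cylinder(h = 1307, r = 109); translate([271, 308, 0]) cylinder(h = 1307, r = 71); }


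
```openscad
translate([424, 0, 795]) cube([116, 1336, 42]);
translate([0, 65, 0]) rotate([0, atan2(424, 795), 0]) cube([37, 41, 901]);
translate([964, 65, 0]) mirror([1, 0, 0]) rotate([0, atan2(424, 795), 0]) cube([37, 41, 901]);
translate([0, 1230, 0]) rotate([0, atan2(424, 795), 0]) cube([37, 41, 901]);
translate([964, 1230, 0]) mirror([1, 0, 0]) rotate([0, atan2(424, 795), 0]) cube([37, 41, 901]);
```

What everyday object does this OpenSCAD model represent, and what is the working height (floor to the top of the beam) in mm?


A sawhorse. The overall height is 837 mm.

A beam across two mirrored pairs of raked legs — a sawhorse. The beam's underside is at z = 795 (matching the legs' vertical rise in atan2(424, 795)) and the beam is 42 mm tall, so its top is at 795 + 42 = 837 mm. The raked legs top out at the beam's underside, so that is the highest point.


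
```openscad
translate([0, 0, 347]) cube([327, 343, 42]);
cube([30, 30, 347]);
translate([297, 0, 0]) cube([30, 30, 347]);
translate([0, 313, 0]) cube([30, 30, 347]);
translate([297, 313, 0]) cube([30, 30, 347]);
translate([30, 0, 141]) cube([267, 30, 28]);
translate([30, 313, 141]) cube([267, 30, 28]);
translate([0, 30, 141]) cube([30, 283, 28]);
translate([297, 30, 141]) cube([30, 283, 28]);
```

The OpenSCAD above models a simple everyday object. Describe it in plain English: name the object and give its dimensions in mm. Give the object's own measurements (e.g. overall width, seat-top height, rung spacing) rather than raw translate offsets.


A simple wooden stool: a rectangular seat 327 mm (x) by 343 mm (y), 42 mm thick, top face at z = 389 mm, on four square legs, each 30×30 mm in cross-section. The legs rest on z = 0, each flush with a corner of the seat. Four stretchers, 30 mm wide and 28 mm tall, connect adjacent legs with their undersides at z = 141 mm, each running between the inner faces of the legs it joins and aligned with the legs' outer faces on the other axis.


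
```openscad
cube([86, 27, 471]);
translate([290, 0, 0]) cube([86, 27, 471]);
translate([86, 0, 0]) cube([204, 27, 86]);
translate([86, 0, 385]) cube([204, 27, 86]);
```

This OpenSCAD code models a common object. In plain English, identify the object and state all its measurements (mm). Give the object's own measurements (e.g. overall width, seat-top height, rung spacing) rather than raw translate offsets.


A rectangular picture frame lying in the x–z plane (depth along y). The opening is 204 mm wide (x) by 299 mm tall (z), surrounded by a border 86 mm wide on all four sides. The frame is 27 mm deep and is made of two full-height vertical stiles with two horizontal rails fitted between them.


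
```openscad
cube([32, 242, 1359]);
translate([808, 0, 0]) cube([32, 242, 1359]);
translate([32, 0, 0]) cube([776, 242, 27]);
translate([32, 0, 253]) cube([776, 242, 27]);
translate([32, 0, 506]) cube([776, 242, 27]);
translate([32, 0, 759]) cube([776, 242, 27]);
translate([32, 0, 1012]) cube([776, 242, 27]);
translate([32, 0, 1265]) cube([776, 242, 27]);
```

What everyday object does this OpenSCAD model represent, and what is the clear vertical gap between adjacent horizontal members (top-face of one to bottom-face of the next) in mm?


A bookshelf. The clear shelf gap is 226 mm.

Two tall side panels with 6 horizontal boards between them — a bookshelf. The first two shelf undersides are at z = 0 and z = 253; with shelf thickness 27, the clear gap is 253 − 0 − 27 = 226 mm.


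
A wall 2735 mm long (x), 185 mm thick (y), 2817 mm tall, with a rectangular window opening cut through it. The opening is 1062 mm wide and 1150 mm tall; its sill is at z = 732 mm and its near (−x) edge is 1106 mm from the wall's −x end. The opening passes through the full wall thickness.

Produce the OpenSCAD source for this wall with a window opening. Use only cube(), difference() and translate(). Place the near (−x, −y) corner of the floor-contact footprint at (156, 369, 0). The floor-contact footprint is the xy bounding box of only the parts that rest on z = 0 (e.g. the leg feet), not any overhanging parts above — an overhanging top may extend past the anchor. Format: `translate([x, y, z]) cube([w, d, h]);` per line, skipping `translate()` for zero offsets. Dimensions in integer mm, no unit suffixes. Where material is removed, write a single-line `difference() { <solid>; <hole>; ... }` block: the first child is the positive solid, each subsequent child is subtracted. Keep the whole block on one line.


difference() { translate([156, 369, 0]) cube([2735, 185, 2817]); translate([1262, 369, 732]) cube([1062, 185, 1150]); }


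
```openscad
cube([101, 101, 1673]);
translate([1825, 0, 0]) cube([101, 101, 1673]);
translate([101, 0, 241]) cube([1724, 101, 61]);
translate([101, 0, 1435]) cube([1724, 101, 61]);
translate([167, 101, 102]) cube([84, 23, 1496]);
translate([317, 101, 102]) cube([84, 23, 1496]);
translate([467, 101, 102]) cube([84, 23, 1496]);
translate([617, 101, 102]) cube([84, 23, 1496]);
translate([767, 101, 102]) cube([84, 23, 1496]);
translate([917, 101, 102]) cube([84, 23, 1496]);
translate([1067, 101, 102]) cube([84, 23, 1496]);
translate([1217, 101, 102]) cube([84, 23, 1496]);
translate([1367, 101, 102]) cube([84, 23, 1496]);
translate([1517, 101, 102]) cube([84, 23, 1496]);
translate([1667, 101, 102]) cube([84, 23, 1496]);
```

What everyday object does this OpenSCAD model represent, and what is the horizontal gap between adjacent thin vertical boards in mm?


A fence section. The picket gap is 66 mm.

Two posts, two rails, 11 pickets — a fence section. Span 1724 mm holds 11 pickets of 84 mm with 12 equal gaps: ⌊(1724 − 11·84) / 12⌋ = 66 mm.
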